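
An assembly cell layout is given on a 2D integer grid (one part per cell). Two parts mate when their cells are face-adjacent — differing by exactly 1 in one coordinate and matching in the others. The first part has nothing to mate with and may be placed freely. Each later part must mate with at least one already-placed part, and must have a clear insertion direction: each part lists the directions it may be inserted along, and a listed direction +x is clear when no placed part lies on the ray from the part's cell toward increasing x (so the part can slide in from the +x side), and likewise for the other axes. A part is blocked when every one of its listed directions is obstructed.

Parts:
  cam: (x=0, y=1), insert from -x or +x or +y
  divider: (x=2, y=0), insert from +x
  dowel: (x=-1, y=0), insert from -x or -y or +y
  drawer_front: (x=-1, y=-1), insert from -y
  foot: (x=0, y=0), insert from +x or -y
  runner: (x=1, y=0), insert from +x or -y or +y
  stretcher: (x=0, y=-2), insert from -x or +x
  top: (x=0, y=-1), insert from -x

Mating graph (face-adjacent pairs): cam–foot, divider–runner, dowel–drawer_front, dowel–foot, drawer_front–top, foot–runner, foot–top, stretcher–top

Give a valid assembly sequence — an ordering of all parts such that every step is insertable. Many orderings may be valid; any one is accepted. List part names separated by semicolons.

1. runner@(1, 0) [+x clear] — {runner}
2. foot@(0, 0) [-y clear] — {foot, runner}
3. cam@(0, 1) [-x clear] — {cam, foot, runner}
4. dowel@(-1, 0) [-x clear] — {cam, dowel, foot, runner}
5. divider@(2, 0) [+x clear] — {cam, divider, dowel, foot, runner}
6. top@(0, -1) [-x clear] — {cam, divider, dowel, foot, runner, top}
7. drawer_front@(-1, -1) [-y clear] — {cam, divider, dowel, drawer_front, foot, runner, top}
8. stretcher@(0, -2) [-x clear] — {cam, divider, dowel, drawer_front, foot, runner, stretcher, top}

runner; foot; cam; dowel; divider; top; drawer_front; stretcher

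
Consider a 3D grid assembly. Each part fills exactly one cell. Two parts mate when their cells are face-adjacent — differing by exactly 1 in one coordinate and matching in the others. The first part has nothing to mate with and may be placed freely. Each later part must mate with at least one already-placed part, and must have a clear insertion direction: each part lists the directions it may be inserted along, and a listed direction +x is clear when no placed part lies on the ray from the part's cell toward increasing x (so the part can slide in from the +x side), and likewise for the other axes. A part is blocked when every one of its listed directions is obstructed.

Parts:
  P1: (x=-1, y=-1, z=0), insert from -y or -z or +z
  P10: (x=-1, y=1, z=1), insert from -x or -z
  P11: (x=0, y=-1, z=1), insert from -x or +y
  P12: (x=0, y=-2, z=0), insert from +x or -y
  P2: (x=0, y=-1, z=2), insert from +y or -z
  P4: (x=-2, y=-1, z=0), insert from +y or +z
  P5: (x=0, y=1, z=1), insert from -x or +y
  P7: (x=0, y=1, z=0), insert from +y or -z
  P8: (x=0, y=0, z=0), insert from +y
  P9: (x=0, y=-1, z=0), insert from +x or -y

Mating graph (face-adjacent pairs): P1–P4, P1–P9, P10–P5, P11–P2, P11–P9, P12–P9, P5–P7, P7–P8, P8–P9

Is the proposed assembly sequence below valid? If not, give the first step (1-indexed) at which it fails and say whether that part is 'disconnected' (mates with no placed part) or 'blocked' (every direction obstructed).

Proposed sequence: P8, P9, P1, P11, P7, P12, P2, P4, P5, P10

1. P8@(0, 0, 0) [+y clear] — {P8}
2. P9@(0, -1, 0) [+x clear] — {P8, P9}
3. P1@(-1, -1, 0) [-y clear] — {P1, P8, P9}
4. P11@(0, -1, 1) [-x clear] — {P1, P11, P8, P9}
5. P7@(0, 1, 0) [+y clear] — {P1, P11, P7, P8, P9}
6. P12@(0, -2, 0) [+x clear] — {P1, P11, P12, P7, P8, P9}
7. P2@(0, -1, 2) [+y clear] — {P1, P11, P12, P2, P7, P8, P9}
8. P4@(-2, -1, 0) [+y clear] — {P1, P11, P12, P2, P4, P7, P8, P9}
9. P5@(0, 1, 1) [-x clear] — {P1, P11, P12, P2, P4, P5, P7, P8, P9}
10. P10@(-1, 1, 1) [-x clear] — {P1, P10, P11, P12, P2, P4, P5, P7, P8, P9}

Valid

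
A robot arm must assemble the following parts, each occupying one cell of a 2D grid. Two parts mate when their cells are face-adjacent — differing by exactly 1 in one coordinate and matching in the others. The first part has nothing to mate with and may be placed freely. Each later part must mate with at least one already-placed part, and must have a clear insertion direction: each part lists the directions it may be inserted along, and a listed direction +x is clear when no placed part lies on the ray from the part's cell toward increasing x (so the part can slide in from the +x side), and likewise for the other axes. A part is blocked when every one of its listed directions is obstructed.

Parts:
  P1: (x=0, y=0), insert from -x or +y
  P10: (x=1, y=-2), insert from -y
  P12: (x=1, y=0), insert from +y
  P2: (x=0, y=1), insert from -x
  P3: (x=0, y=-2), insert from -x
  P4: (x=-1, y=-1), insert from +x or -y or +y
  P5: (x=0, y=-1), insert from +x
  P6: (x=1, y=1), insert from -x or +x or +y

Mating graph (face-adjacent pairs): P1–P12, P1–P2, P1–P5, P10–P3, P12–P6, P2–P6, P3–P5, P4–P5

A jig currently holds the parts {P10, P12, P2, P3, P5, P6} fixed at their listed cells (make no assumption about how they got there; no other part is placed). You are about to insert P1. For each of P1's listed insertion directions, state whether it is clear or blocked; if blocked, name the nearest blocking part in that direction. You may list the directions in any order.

-x: ray from P1(0, 0) has no placed part ⇒ clear
+y: nearest on ray is P2@(0, 1) ⇒ blocked

+y: blocked by P2; -x: clear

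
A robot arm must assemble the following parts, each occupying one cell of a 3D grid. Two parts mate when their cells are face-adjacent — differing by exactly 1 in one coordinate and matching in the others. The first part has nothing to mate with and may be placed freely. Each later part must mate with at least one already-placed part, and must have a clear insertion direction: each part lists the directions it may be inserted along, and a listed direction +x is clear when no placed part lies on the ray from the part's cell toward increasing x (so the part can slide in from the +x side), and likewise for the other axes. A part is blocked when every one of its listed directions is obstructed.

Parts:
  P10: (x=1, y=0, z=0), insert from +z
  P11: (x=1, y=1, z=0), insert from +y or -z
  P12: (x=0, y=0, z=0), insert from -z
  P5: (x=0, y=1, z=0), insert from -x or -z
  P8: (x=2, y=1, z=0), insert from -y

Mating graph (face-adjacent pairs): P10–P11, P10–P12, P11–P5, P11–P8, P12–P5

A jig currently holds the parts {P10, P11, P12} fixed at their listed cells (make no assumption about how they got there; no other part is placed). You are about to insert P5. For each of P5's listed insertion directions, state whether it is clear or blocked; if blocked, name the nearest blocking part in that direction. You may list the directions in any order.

-x: ray from P5(0, 1, 0) has no placed part ⇒ clear
-z: ray from P5(0, 1, 0) has no placed part ⇒ clear

-x: clear; -z: clear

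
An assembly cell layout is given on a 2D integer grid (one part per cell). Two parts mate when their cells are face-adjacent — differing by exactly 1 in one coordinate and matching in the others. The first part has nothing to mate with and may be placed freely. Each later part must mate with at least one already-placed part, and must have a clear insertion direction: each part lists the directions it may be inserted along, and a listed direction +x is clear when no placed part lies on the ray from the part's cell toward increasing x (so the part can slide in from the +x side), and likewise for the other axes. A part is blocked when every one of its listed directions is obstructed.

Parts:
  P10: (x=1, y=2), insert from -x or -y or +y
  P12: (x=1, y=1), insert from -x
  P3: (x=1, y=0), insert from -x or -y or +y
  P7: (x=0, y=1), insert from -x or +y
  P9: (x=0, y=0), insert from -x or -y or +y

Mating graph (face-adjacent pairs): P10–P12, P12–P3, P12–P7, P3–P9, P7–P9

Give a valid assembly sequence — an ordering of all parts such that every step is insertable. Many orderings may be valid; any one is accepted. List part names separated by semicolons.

1. P9@(0, 0) [-x clear] — {P9}
2. P3@(1, 0) [-y clear] — {P3, P9}
3. P12@(1, 1) [-x clear] — {P12, P3, P9}
4. P7@(0, 1) [-x clear] — {P12, P3, P7, P9}
5. P10@(1, 2) [-x clear] — {P10, P12, P3, P7, P9}

P9; P3; P12; P7; P10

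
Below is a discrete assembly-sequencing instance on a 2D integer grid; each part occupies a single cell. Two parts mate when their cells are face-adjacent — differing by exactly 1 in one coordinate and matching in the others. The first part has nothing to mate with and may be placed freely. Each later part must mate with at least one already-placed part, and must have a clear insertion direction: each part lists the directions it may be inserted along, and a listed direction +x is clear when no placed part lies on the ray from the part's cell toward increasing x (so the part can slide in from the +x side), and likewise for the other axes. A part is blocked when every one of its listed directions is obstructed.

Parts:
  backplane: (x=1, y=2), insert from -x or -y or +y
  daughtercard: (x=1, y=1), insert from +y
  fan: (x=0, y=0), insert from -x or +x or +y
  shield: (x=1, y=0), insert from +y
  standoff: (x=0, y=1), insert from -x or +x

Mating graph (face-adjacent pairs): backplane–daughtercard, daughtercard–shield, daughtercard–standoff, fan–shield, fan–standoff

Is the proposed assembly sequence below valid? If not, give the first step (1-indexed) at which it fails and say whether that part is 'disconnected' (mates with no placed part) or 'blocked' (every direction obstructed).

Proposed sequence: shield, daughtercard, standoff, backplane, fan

Valid

1. shield@(1, 0) [+y clear] — {shield}
2. daughtercard@(1, 1) [+y clear] — {daughtercard, shield}
3. standoff@(0, 1) [-x clear] — {daughtercard, shield, standoff}
4. backplane@(1, 2) [-x clear] — {backplane, daughtercard, shield, standoff}
5. fan@(0, 0) [-x clear] — {backplane, daughtercard, fan, shield, standoff}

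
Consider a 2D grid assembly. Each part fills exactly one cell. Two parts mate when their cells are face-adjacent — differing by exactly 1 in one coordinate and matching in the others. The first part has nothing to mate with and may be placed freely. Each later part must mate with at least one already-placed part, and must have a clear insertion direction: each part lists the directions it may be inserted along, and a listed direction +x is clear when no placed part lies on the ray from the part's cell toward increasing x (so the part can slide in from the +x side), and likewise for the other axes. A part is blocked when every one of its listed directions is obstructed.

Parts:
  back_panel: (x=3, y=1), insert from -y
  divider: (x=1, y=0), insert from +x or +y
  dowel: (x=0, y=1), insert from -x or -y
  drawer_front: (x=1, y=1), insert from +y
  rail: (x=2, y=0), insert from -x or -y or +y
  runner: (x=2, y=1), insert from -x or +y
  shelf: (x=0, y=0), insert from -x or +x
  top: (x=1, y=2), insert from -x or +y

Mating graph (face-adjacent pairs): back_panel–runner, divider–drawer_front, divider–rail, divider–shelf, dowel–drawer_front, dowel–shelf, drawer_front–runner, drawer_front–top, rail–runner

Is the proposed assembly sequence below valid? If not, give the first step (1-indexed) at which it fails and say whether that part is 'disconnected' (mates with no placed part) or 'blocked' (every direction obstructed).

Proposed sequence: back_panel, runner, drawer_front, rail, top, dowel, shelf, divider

1. back_panel@(3, 1) [-y clear] — {back_panel}
2. runner@(2, 1) [-x clear] — {back_panel, runner}
3. drawer_front@(1, 1) [+y clear] — {back_panel, drawer_front, runner}
4. rail@(2, 0) [-x clear] — {back_panel, drawer_front, rail, runner}
5. top@(1, 2) [-x clear] — {back_panel, drawer_front, rail, runner, top}
6. dowel@(0, 1) [-x clear] — {back_panel, dowel, drawer_front, rail, runner, top}
7. shelf@(0, 0) [-x clear] — {back_panel, dowel, drawer_front, rail, runner, shelf, top}
8. divider@(1, 0) — +x/+y all obstructed ⇒ blocked

Invalid at step 8 (blocked)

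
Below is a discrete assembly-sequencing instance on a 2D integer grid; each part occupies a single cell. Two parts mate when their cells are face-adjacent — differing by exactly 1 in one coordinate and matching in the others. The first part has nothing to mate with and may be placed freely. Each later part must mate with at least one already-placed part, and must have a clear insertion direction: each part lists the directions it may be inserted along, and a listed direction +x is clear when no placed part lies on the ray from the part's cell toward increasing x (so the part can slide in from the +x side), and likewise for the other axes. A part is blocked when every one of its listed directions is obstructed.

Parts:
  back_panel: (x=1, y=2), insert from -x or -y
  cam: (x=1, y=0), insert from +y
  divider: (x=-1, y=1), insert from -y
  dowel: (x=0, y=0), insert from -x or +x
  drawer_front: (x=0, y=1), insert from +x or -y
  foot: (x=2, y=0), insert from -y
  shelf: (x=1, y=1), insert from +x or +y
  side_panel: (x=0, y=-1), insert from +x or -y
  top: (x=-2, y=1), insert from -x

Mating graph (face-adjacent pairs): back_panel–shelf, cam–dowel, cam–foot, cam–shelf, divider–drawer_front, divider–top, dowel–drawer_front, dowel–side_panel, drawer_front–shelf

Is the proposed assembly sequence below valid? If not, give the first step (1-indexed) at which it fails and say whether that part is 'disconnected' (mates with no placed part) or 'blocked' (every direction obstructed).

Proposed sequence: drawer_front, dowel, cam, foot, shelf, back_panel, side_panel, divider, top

Valid

1. drawer_front@(0, 1) [+x clear] — {drawer_front}
2. dowel@(0, 0) [-x clear] — {dowel, drawer_front}
3. cam@(1, 0) [+y clear] — {cam, dowel, drawer_front}
4. foot@(2, 0) [-y clear] — {cam, dowel, drawer_front, foot}
5. shelf@(1, 1) [+x clear] — {cam, dowel, drawer_front, foot, shelf}
6. back_panel@(1, 2) [-x clear] — {back_panel, cam, dowel, drawer_front, foot, shelf}
7. side_panel@(0, -1) [+x clear] — {back_panel, cam, dowel, drawer_front, foot, shelf, side_panel}
8. divider@(-1, 1) [-y clear] — {back_panel, cam, divider, dowel, drawer_front, foot, shelf, side_panel}
9. top@(-2, 1) [-x clear] — {back_panel, cam, divider, dowel, drawer_front, foot, shelf, side_panel, top}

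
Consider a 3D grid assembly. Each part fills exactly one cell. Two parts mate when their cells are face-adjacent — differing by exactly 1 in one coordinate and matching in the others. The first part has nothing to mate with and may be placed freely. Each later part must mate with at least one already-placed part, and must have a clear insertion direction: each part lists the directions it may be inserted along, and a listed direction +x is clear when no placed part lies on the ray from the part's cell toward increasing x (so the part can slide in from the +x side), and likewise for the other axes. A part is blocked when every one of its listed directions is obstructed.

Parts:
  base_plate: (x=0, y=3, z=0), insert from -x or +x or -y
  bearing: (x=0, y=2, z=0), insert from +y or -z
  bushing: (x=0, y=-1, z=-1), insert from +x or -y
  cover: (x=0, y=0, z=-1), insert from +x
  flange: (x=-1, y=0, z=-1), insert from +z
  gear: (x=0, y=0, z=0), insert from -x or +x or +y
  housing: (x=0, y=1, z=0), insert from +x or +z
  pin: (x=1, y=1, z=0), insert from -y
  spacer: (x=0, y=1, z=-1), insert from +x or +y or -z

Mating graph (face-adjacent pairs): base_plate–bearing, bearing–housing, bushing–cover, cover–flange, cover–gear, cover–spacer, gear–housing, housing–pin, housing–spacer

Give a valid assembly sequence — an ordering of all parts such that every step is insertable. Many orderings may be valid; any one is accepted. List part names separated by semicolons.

bushing; cover; spacer; gear; flange; housing; bearing; base_plate; pin

1. bushing@(0, -1, -1) [+x clear] — {bushing}
2. cover@(0, 0, -1) [+x clear] — {bushing, cover}
3. spacer@(0, 1, -1) [+x clear] — {bushing, cover, spacer}
4. gear@(0, 0, 0) [-x clear] — {bushing, cover, gear, spacer}
5. flange@(-1, 0, -1) [+z clear] — {bushing, cover, flange, gear, spacer}
6. housing@(0, 1, 0) [+x clear] — {bushing, cover, flange, gear, housing, spacer}
7. bearing@(0, 2, 0) [+y clear] — {bearing, bushing, cover, flange, gear, housing, spacer}
8. base_plate@(0, 3, 0) [-x clear] — {base_plate, bearing, bushing, cover, flange, gear, housing, spacer}
9. pin@(1, 1, 0) [-y clear] — {base_plate, bearing, bushing, cover, flange, gear, housing, pin, spacer}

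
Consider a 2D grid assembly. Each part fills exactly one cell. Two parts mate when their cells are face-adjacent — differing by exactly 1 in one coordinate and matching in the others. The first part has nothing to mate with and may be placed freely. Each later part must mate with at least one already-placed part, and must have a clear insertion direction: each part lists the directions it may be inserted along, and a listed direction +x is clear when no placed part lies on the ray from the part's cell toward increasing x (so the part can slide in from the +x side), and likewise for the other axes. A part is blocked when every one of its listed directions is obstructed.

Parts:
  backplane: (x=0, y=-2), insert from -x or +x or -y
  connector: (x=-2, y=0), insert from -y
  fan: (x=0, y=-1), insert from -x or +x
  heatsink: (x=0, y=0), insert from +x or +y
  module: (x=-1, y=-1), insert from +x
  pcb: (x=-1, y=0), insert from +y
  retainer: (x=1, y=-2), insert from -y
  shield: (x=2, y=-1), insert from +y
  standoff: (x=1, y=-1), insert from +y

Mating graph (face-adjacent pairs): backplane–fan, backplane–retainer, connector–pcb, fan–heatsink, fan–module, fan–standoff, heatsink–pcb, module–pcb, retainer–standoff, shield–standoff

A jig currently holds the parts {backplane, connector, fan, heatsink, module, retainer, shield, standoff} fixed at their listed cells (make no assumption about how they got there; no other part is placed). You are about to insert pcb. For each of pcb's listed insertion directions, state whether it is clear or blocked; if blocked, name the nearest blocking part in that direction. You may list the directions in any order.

+y: ray from pcb(-1, 0) has no placed part ⇒ clear

+y: clear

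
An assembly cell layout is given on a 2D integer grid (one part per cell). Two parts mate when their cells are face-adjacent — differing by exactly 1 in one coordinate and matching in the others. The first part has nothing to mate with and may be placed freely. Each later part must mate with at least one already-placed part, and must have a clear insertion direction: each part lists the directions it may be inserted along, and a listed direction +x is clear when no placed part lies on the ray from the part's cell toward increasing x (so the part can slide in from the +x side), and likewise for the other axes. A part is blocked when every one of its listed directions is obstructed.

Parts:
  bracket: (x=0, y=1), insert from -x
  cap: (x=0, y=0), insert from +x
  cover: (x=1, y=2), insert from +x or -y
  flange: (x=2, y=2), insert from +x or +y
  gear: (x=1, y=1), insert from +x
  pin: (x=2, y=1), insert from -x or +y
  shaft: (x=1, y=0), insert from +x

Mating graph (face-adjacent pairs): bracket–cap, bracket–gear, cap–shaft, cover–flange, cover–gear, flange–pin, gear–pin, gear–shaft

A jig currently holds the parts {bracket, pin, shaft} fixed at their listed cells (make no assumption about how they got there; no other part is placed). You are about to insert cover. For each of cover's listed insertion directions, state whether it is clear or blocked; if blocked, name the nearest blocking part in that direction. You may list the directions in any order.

+x: clear; -y: blocked by shaft

+x: ray from cover(1, 2) has no placed part ⇒ clear
-y: nearest on ray is shaft@(1, 0) ⇒ blocked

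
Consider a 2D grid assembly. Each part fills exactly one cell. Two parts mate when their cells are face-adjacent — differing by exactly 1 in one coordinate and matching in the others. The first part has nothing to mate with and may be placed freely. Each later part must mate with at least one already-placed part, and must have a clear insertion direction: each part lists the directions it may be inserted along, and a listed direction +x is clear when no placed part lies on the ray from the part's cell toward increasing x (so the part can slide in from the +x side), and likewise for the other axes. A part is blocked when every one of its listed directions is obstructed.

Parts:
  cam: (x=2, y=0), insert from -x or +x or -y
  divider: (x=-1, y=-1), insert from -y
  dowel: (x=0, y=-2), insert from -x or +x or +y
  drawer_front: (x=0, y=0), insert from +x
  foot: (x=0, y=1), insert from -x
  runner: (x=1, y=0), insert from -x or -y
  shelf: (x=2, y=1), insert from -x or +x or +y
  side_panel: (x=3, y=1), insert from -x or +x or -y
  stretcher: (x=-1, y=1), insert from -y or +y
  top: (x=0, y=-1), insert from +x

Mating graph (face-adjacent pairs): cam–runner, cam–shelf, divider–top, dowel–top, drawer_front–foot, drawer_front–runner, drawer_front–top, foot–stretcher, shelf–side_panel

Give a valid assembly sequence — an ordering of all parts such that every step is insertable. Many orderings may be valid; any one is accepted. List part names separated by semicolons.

1. dowel@(0, -2) [-x clear] — {dowel}
2. top@(0, -1) [+x clear] — {dowel, top}
3. drawer_front@(0, 0) [+x clear] — {dowel, drawer_front, top}
4. runner@(1, 0) [-y clear] — {dowel, drawer_front, runner, top}
5. cam@(2, 0) [+x clear] — {cam, dowel, drawer_front, runner, top}
6. shelf@(2, 1) [-x clear] — {cam, dowel, drawer_front, runner, shelf, top}
7. side_panel@(3, 1) [+x clear] — {cam, dowel, drawer_front, runner, shelf, side_panel, top}
8. divider@(-1, -1) [-y clear] — {cam, divider, dowel, drawer_front, runner, shelf, side_panel, top}
9. foot@(0, 1) [-x clear] — {cam, divider, dowel, drawer_front, foot, runner, shelf, side_panel, top}
10. stretcher@(-1, 1) [+y clear] — {cam, divider, dowel, drawer_front, foot, runner, shelf, side_panel, stretcher, top}

dowel; top; drawer_front; runner; cam; shelf; side_panel; divider; foot; stretcher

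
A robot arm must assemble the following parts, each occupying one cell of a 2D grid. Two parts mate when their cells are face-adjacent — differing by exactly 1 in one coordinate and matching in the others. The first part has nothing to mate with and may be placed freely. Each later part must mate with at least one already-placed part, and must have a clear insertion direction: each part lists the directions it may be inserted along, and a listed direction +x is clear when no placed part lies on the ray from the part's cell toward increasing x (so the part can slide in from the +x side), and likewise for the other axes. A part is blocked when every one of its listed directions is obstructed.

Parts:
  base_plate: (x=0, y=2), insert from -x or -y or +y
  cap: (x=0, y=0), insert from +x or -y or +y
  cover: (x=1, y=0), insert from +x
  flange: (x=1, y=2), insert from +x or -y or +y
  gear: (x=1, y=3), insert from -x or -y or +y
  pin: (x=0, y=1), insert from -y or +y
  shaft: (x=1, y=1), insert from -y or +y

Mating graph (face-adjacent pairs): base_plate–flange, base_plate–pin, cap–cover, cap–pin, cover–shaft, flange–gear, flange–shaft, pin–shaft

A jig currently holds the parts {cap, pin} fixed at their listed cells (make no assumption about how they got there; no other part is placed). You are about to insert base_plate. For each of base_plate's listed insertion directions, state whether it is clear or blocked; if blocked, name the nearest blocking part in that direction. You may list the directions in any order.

+y: clear; -x: clear; -y: blocked by pin

-x: ray from base_plate(0, 2) has no placed part ⇒ clear
-y: nearest on ray is pin@(0, 1) ⇒ blocked
+y: ray from base_plate(0, 2) has no placed part ⇒ clear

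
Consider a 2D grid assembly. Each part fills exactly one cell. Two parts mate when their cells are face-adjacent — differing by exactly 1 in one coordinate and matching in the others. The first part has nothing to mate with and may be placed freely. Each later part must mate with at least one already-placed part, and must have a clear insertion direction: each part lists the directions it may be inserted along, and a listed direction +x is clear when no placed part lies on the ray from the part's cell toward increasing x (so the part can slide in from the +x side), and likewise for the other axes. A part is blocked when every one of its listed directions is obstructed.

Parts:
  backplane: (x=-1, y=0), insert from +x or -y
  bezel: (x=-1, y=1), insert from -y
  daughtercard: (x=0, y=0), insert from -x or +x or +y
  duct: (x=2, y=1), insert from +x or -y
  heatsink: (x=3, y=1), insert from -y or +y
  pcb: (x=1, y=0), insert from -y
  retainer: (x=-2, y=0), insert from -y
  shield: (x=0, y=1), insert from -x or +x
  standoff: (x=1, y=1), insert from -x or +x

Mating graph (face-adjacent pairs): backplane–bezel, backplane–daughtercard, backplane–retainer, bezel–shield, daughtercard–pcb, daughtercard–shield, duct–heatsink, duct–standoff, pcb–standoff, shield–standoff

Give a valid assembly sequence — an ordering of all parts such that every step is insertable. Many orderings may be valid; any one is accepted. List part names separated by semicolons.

heatsink; duct; standoff; pcb; daughtercard; shield; bezel; backplane; retainer

1. heatsink@(3, 1) [-y clear] — {heatsink}
2. duct@(2, 1) [-y clear] — {duct, heatsink}
3. standoff@(1, 1) [-x clear] — {duct, heatsink, standoff}
4. pcb@(1, 0) [-y clear] — {duct, heatsink, pcb, standoff}
5. daughtercard@(0, 0) [-x clear] — {daughtercard, duct, heatsink, pcb, standoff}
6. shield@(0, 1) [-x clear] — {daughtercard, duct, heatsink, pcb, shield, standoff}
7. bezel@(-1, 1) [-y clear] — {bezel, daughtercard, duct, heatsink, pcb, shield, standoff}
8. backplane@(-1, 0) [-y clear] — {backplane, bezel, daughtercard, duct, heatsink, pcb, shield, standoff}
9. retainer@(-2, 0) [-y clear] — {backplane, bezel, daughtercard, duct, heatsink, pcb, retainer, shield, standoff}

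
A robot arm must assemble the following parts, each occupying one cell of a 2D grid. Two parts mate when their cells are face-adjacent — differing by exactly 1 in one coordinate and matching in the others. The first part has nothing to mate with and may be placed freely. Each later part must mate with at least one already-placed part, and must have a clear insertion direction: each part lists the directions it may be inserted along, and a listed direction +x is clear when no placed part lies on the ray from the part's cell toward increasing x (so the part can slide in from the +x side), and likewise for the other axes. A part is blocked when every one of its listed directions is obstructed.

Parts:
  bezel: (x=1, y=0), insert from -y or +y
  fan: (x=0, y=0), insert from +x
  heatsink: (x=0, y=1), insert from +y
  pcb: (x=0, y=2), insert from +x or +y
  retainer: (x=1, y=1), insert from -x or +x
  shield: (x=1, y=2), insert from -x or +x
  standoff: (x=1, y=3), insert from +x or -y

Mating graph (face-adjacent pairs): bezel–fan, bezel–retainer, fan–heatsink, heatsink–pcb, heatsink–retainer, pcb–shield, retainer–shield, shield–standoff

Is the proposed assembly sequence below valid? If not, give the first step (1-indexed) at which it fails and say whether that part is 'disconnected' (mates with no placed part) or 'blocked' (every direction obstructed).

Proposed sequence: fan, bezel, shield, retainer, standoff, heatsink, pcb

Invalid at step 3 (disconnected)

1. fan@(0, 0) [+x clear] — {fan}
2. bezel@(1, 0) [-y clear] — {bezel, fan}
3. shield@(1, 2) — no placed neighbour ⇒ disconnected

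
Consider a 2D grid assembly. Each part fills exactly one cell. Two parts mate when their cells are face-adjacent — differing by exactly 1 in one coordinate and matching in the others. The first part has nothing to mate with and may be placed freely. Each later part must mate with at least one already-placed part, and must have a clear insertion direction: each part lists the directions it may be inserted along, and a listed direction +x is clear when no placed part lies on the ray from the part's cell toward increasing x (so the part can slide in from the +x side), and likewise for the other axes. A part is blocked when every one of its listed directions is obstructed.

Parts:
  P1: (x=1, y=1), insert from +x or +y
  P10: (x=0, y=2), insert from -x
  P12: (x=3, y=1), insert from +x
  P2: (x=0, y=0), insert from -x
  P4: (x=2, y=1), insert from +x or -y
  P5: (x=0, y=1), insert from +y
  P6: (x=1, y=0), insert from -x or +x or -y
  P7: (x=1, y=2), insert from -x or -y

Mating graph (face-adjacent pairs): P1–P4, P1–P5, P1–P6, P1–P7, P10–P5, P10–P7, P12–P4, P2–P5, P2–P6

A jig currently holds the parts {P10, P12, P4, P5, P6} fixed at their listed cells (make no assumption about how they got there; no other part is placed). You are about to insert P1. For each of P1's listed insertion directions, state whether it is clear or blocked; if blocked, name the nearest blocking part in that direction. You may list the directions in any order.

+x: blocked by P4; +y: clear

+x: nearest on ray is P4@(2, 1) ⇒ blocked
+y: ray from P1(1, 1) has no placed part ⇒ clear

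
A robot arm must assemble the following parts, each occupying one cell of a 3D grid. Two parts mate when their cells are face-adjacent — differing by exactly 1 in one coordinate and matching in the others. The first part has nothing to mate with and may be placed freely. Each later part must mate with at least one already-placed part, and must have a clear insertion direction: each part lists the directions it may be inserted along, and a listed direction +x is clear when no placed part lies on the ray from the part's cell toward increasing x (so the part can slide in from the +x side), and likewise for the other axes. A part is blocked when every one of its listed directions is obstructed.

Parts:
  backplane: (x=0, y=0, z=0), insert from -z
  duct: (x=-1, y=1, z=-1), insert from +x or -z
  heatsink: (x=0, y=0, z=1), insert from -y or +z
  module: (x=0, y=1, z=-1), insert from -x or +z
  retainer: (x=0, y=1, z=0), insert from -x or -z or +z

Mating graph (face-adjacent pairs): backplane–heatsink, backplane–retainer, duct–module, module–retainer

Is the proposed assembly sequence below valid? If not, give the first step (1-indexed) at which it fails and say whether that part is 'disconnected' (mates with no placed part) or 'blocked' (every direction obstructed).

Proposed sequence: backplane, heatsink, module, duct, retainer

1. backplane@(0, 0, 0) [-z clear] — {backplane}
2. heatsink@(0, 0, 1) [-y clear] — {backplane, heatsink}
3. module@(0, 1, -1) — no placed neighbour ⇒ disconnected

Invalid at step 3 (disconnected)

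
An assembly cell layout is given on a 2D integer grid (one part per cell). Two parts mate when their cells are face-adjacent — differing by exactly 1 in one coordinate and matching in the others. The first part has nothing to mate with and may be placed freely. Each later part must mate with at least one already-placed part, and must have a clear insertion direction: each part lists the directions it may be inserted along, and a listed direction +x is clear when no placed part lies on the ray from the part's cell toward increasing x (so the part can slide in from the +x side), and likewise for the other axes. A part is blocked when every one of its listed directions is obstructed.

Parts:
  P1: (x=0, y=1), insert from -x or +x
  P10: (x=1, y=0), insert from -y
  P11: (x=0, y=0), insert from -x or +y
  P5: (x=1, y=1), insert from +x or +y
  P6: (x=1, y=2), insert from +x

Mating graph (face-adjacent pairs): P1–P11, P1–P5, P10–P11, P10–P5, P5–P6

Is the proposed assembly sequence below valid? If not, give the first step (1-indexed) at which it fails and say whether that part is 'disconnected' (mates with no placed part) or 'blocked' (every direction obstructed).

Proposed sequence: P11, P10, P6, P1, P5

1. P11@(0, 0) [-x clear] — {P11}
2. P10@(1, 0) [-y clear] — {P10, P11}
3. P6@(1, 2) — no placed neighbour ⇒ disconnected

Invalid at step 3 (disconnected)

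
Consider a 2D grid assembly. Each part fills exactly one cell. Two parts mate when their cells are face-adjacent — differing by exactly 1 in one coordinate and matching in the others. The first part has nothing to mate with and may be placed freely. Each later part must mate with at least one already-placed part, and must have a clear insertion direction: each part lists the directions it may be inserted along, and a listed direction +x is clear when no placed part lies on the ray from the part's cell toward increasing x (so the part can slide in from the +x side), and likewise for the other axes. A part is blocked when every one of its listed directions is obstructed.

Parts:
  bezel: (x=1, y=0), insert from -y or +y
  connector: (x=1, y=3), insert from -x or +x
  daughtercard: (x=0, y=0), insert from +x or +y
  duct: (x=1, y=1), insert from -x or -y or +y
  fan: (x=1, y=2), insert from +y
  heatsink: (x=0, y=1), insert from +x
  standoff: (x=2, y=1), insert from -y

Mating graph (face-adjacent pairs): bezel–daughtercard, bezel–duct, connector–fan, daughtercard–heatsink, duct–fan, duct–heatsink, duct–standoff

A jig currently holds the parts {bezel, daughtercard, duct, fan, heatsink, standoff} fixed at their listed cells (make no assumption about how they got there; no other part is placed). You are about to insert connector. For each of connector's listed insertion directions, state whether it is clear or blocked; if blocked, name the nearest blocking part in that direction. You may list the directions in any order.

-x: ray from connector(1, 3) has no placed part ⇒ clear
+x: ray from connector(1, 3) has no placed part ⇒ clear

+x: clear; -x: clear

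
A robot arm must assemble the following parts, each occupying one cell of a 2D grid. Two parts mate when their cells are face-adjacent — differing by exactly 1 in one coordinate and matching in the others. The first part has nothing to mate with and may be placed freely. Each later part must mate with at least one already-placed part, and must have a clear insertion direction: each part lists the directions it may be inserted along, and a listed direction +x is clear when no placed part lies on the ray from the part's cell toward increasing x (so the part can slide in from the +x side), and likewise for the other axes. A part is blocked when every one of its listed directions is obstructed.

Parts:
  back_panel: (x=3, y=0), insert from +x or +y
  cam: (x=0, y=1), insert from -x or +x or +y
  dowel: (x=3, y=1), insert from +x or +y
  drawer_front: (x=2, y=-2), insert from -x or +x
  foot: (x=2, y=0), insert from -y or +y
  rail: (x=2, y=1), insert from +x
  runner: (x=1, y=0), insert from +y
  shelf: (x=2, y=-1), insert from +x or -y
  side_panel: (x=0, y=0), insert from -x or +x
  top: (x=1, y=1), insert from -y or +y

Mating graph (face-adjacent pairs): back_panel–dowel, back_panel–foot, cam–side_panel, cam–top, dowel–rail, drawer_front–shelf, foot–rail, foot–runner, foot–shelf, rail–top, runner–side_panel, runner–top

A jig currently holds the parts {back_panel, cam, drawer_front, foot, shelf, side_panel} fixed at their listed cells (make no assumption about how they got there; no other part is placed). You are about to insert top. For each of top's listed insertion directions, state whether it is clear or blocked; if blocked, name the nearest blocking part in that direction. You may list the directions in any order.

-y: ray from top(1, 1) has no placed part ⇒ clear
+y: ray from top(1, 1) has no placed part ⇒ clear

+y: clear; -y: clear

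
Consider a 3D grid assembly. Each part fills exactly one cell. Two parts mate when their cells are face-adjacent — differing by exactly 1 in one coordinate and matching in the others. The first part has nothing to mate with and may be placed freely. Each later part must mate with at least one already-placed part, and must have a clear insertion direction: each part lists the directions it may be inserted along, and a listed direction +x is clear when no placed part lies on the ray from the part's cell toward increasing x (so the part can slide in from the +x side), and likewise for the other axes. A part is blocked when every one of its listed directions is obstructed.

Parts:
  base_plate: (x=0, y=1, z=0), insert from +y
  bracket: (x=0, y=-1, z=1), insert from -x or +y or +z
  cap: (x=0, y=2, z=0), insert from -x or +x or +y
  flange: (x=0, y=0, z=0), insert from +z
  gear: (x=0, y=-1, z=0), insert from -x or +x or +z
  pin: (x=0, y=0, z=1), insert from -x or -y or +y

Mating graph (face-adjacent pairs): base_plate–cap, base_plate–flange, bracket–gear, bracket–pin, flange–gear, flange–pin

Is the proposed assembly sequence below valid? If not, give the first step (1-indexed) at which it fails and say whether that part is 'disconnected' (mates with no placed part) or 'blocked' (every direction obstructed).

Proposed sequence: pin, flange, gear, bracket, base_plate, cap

1. pin@(0, 0, 1) [-x clear] — {pin}
2. flange@(0, 0, 0) — +z all obstructed ⇒ blocked

Invalid at step 2 (blocked)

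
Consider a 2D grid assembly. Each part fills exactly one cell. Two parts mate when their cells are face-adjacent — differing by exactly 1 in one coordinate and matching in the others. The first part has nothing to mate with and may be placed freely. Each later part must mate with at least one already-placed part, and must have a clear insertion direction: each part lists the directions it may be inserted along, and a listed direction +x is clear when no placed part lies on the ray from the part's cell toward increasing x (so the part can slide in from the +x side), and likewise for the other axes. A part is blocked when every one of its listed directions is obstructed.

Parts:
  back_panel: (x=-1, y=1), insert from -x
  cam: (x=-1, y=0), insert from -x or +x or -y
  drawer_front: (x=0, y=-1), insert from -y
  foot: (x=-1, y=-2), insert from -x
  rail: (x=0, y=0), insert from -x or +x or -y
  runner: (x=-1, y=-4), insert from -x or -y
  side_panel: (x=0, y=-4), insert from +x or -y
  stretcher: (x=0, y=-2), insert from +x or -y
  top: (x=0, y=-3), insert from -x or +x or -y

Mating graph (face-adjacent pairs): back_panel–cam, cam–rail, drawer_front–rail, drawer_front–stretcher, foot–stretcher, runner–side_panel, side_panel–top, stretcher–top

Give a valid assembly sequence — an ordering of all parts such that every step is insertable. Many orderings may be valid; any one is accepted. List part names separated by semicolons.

drawer_front; stretcher; top; side_panel; runner; foot; rail; cam; back_panel

1. drawer_front@(0, -1) [-y clear] — {drawer_front}
2. stretcher@(0, -2) [+x clear] — {drawer_front, stretcher}
3. top@(0, -3) [-x clear] — {drawer_front, stretcher, top}
4. side_panel@(0, -4) [+x clear] — {drawer_front, side_panel, stretcher, top}
5. runner@(-1, -4) [-x clear] — {drawer_front, runner, side_panel, stretcher, top}
6. foot@(-1, -2) [-x clear] — {drawer_front, foot, runner, side_panel, stretcher, top}
7. rail@(0, 0) [-x clear] — {drawer_front, foot, rail, runner, side_panel, stretcher, top}
8. cam@(-1, 0) [-x clear] — {cam, drawer_front, foot, rail, runner, side_panel, stretcher, top}
9. back_panel@(-1, 1) [-x clear] — {back_panel, cam, drawer_front, foot, rail, runner, side_panel, stretcher, top}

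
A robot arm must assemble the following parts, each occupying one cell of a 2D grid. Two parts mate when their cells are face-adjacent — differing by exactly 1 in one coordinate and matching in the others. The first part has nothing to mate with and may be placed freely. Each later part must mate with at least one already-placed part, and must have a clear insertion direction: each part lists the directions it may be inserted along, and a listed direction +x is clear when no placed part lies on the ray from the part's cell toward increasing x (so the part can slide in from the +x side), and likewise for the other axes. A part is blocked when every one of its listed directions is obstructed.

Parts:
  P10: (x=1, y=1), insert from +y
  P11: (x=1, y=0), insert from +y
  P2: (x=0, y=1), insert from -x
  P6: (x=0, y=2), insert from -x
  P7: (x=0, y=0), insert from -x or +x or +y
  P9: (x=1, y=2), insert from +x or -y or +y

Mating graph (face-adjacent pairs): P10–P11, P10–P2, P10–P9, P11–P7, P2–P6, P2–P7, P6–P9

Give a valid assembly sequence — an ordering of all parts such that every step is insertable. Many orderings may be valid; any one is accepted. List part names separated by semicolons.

P6; P2; P7; P11; P10; P9

1. P6@(0, 2) [-x clear] — {P6}
2. P2@(0, 1) [-x clear] — {P2, P6}
3. P7@(0, 0) [-x clear] — {P2, P6, P7}
4. P11@(1, 0) [+y clear] — {P11, P2, P6, P7}
5. P10@(1, 1) [+y clear] — {P10, P11, P2, P6, P7}
6. P9@(1, 2) [+x clear] — {P10, P11, P2, P6, P7, P9}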